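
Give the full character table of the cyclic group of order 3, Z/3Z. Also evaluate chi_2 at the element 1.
Character table of Z/3Z (irreps indexed chi_0,...,chi_2 with chi_k(m) = zeta_3^(k*m), zeta_3 = exp(2*pi*i/3)):
  irrep \ class  {0} (size 1)  {1} (size 1)    {2} (size 1)  
  chi_0          1             1               1             
  chi_1          1             exp(2*I*pi/3)   exp(-2*I*pi/3)
  chi_2          1             exp(-2*I*pi/3)  exp(2*I*pi/3) 

Spot check: chi_2(1) = zeta_3^(2*1) = zeta_3^2 = exp(-2*I*pi/3).

Derivation: Z/3Z is abelian, so all 3 irreducible complex representations are 1-dimensional. They are given by chi_k(m) = zeta_3^(k*m) for k = 0,...,2. Row orthogonality: sum_m chi_k(m) conj(chi_l(m)) = 3 * [k = l].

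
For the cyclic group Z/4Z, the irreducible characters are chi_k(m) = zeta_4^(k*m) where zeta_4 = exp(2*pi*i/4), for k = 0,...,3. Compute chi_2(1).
chi_2(1) = zeta_4^2 = -1

Argument: chi_2(1) = zeta_4^(2*1) = zeta_4^2. Since zeta_4^4 = 1, this equals zeta_4^2 = exp(2*pi*i*2/4) = -1.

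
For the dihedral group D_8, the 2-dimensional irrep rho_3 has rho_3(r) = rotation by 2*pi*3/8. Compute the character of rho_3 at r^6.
chi_{rho_3}(r^6) = 2*cos(2*pi*3*6/8) = 0

Justification: rho_3(r^6) is rotation by angle 2*pi*3*6/8, whose trace is 2*cos(2*pi*3*6/8) = 0.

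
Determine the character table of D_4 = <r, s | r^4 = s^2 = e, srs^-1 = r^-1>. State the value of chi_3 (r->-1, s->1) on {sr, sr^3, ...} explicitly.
Conjugacy classes: {e} of size 1, {r^2} of size 1, {r^1, r^3} of size 2, {s, sr^2, ...} of size 2, {sr, sr^3, ...} of size 2.
Character table:
  irrep \ class              {e} (size 1)  {r^2} (size 1)  {r^1, r^3} (size 2)  {s, sr^2, ...} (size 2)  {sr, sr^3, ...} (size 2)
  chi_1 (triv)               1             1               1                    1                        1                       
  chi_2 (sign: r->1, s->-1)  1             1               1                    -1                       -1                      
  chi_3 (r->-1, s->1)        1             1               -1                   1                        -1                      
  chi_4 (r->-1, s->-1)       1             1               -1                   -1                       1                       
  chi_5 (2d, j=1)            2             -2              0                    0                        0                       

Spot check: chi_3 (r->-1, s->1) on {sr, sr^3, ...} = -1.

Reasoning: D_4 has order 2*4 = 8 with 5 conjugacy classes, hence 5 irreducibles. Sum of squared dims 1 + 1 + 1 + 1 + 4 = 8 = |G|. Linear characters come from the abelianisation; the 2-dimensional irreps have character r^k -> 2*cos(2*pi*j*k/4), reflections -> 0.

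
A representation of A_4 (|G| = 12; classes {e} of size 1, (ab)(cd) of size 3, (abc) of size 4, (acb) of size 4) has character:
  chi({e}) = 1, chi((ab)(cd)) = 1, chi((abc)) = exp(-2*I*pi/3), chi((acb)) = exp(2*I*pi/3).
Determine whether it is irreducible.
Irreducible: <chi, chi> = 1.

Solution. <chi, chi> = (1/|G|) sum_C |C| * |chi(C)|^2 = (1/12)[1*|1|^2 + 3*|1|^2 + 4*|exp(-2*I*pi/3)|^2 + 4*|exp(2*I*pi/3)|^2]
  = (1/12)[(1) + (3) + (4) + (4)] = 12/12 = 1.
(Exp terms are combined using exp(i*s)*conj(exp(i*t)) = exp(i*(s-t)), and sums of them are collapsed using the identity that for every m > 1 the m distinct m-th roots of unity sum to 0, e.g. 1 + exp(2*I*pi/3) + exp(-2*I*pi/3) = 0.)
A character is irreducible iff <chi, chi> = 1, so this representation is irreducible.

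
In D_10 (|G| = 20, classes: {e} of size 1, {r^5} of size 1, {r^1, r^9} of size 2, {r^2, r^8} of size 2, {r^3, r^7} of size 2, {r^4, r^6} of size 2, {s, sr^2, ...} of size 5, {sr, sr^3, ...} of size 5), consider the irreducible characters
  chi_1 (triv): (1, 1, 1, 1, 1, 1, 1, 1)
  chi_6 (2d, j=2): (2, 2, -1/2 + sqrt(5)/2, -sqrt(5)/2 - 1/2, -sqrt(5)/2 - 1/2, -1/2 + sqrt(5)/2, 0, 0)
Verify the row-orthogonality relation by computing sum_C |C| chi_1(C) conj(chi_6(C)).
Sum = 0; so <chi_1, chi_6> = 0 (distinct irreducibles are orthogonal).

Justification: Compute term by term over conjugacy classes (|C| * chi_1(C) * conj(chi_6(C))):
  1*(1)*conj(2) + 1*(1)*conj(2) + 2*(1)*conj(-1/2 + sqrt(5)/2) + 2*(1)*conj(-sqrt(5)/2 - 1/2) + 2*(1)*conj(-sqrt(5)/2 - 1/2) + 2*(1)*conj(-1/2 + sqrt(5)/2) + 5*(1)*conj(0) + 5*(1)*conj(0)
  = (2) + (2) + (-1 + sqrt(5)) + (-sqrt(5) - 1) + (-sqrt(5) - 1) + (-1 + sqrt(5)) + (0) + (0)
  = 0.
Dividing by |G| = 20 gives 0/20 = 0, matching the row-orthogonality relation <chi_1, chi_6> = [chi_1 = chi_6].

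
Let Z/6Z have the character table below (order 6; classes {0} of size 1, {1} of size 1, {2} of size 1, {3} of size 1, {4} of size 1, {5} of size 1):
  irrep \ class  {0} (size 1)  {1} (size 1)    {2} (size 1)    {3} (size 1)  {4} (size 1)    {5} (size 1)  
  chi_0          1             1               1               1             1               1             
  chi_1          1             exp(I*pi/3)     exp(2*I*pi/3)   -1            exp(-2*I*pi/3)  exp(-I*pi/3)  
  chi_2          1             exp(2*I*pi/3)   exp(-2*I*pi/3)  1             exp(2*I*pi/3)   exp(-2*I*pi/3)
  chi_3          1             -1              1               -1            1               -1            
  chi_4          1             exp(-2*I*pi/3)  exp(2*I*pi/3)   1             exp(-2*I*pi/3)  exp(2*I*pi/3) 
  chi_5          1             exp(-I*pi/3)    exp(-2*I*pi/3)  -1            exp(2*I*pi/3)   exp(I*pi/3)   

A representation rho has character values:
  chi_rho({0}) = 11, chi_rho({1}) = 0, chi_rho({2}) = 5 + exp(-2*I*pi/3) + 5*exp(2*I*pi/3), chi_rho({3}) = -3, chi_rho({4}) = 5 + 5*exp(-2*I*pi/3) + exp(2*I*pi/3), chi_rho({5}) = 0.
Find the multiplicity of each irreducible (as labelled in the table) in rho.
Multiplicities: chi_0: 2, chi_1: 3, chi_2: 0, chi_3: 3, chi_4: 2, chi_5: 1.

Justification: Use <chi_rho, chi> = (1/|G|) sum_C |C| * chi_rho(C) * conj(chi(C)) with |G| = 6 for each irreducible chi in the table:
  <chi_rho, chi_0> = (1/6)[1*(11)*conj(1) + 1*(0)*conj(1) + 1*(5 + exp(-2*I*pi/3) + 5*exp(2*I*pi/3))*conj(1) + 1*(-3)*conj(1) + 1*(5 + 5*exp(-2*I*pi/3) + exp(2*I*pi/3))*conj(1) + 1*(0)*conj(1)]
      = (1/6)[(11) + (0) + (5 + exp(-2*I*pi/3) + 5*exp(2*I*pi/3)) + (-3) + (5 + 5*exp(-2*I*pi/3) + exp(2*I*pi/3)) + (0)] = 12/6 = 2
  <chi_rho, chi_1> = (1/6)[1*(11)*conj(1) + 1*(0)*conj(exp(I*pi/3)) + 1*(5 + exp(-2*I*pi/3) + 5*exp(2*I*pi/3))*conj(exp(2*I*pi/3)) + 1*(-3)*conj(-1) + 1*(5 + 5*exp(-2*I*pi/3) + exp(2*I*pi/3))*conj(exp(-2*I*pi/3)) + 1*(0)*conj(exp(-I*pi/3))]
      = (1/6)[(11) + (0) + (5 + 5*exp(-2*I*pi/3) + exp(2*I*pi/3)) + (3) + (5 + exp(-2*I*pi/3) + 5*exp(2*I*pi/3)) + (0)] = 18/6 = 3
  <chi_rho, chi_2> = (1/6)[1*(11)*conj(1) + 1*(0)*conj(exp(2*I*pi/3)) + 1*(5 + exp(-2*I*pi/3) + 5*exp(2*I*pi/3))*conj(exp(-2*I*pi/3)) + 1*(-3)*conj(1) + 1*(5 + 5*exp(-2*I*pi/3) + exp(2*I*pi/3))*conj(exp(2*I*pi/3)) + 1*(0)*conj(exp(-2*I*pi/3))]
      = (1/6)[(11) + (0) + (-4) + (-3) + (-4) + (0)] = 0/6 = 0
  <chi_rho, chi_3> = (1/6)[1*(11)*conj(1) + 1*(0)*conj(-1) + 1*(5 + exp(-2*I*pi/3) + 5*exp(2*I*pi/3))*conj(1) + 1*(-3)*conj(-1) + 1*(5 + 5*exp(-2*I*pi/3) + exp(2*I*pi/3))*conj(1) + 1*(0)*conj(-1)]
      = (1/6)[(11) + (0) + (5 + exp(-2*I*pi/3) + 5*exp(2*I*pi/3)) + (3) + (5 + 5*exp(-2*I*pi/3) + exp(2*I*pi/3)) + (0)] = 18/6 = 3
  <chi_rho, chi_4> = (1/6)[1*(11)*conj(1) + 1*(0)*conj(exp(-2*I*pi/3)) + 1*(5 + exp(-2*I*pi/3) + 5*exp(2*I*pi/3))*conj(exp(2*I*pi/3)) + 1*(-3)*conj(1) + 1*(5 + 5*exp(-2*I*pi/3) + exp(2*I*pi/3))*conj(exp(-2*I*pi/3)) + 1*(0)*conj(exp(2*I*pi/3))]
      = (1/6)[(11) + (0) + (5 + 5*exp(-2*I*pi/3) + exp(2*I*pi/3)) + (-3) + (5 + exp(-2*I*pi/3) + 5*exp(2*I*pi/3)) + (0)] = 12/6 = 2
  <chi_rho, chi_5> = (1/6)[1*(11)*conj(1) + 1*(0)*conj(exp(-I*pi/3)) + 1*(5 + exp(-2*I*pi/3) + 5*exp(2*I*pi/3))*conj(exp(-2*I*pi/3)) + 1*(-3)*conj(-1) + 1*(5 + 5*exp(-2*I*pi/3) + exp(2*I*pi/3))*conj(exp(2*I*pi/3)) + 1*(0)*conj(exp(I*pi/3))]
      = (1/6)[(11) + (0) + (-4) + (3) + (-4) + (0)] = 6/6 = 1
(Exp terms are combined using exp(i*s)*conj(exp(i*t)) = exp(i*(s-t)), and sums of them are collapsed using the identity that for every m > 1 the m distinct m-th roots of unity sum to 0, e.g. 1 + exp(2*I*pi/3) + exp(-2*I*pi/3) = 0.)
Dimension check: dim(rho) = sum (mult * dim) = 2*1 + 3*1 + 0*1 + 3*1 + 2*1 + 1*1 = 11 = chi_rho(e) = 11.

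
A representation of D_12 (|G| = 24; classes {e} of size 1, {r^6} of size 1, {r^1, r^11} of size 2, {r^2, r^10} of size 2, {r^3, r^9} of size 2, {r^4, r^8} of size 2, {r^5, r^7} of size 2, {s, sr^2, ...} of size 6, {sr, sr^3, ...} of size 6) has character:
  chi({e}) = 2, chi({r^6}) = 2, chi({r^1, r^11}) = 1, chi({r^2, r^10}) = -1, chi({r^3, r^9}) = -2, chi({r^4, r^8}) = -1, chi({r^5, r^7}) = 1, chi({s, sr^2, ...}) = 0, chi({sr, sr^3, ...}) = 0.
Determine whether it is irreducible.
Irreducible: <chi, chi> = 1.

Why: <chi, chi> = (1/|G|) sum_C |C| * |chi(C)|^2 = (1/24)[1*|2|^2 + 1*|2|^2 + 2*|1|^2 + 2*|-1|^2 + 2*|-2|^2 + 2*|-1|^2 + 2*|1|^2 + 6*|0|^2 + 6*|0|^2]
  = (1/24)[(4) + (4) + (2) + (2) + (8) + (2) + (2) + (0) + (0)] = 24/24 = 1.
A character is irreducible iff <chi, chi> = 1, so this representation is irreducible.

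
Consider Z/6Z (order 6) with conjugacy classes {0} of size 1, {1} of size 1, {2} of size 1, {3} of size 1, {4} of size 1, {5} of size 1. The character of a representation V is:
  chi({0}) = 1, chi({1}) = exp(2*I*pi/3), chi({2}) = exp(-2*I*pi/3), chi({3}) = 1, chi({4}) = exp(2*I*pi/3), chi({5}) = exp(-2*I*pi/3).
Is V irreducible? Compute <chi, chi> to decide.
Irreducible: <chi, chi> = 1.

Proof sketch: <chi, chi> = (1/|G|) sum_C |C| * |chi(C)|^2 = (1/6)[1*|1|^2 + 1*|exp(2*I*pi/3)|^2 + 1*|exp(-2*I*pi/3)|^2 + 1*|1|^2 + 1*|exp(2*I*pi/3)|^2 + 1*|exp(-2*I*pi/3)|^2]
  = (1/6)[(1) + (1) + (1) + (1) + (1) + (1)] = 6/6 = 1.
(Exp terms are combined using exp(i*s)*conj(exp(i*t)) = exp(i*(s-t)), and sums of them are collapsed using the identity that for every m > 1 the m distinct m-th roots of unity sum to 0, e.g. 1 + exp(2*I*pi/3) + exp(-2*I*pi/3) = 0.)
A character is irreducible iff <chi, chi> = 1, so this representation is irreducible.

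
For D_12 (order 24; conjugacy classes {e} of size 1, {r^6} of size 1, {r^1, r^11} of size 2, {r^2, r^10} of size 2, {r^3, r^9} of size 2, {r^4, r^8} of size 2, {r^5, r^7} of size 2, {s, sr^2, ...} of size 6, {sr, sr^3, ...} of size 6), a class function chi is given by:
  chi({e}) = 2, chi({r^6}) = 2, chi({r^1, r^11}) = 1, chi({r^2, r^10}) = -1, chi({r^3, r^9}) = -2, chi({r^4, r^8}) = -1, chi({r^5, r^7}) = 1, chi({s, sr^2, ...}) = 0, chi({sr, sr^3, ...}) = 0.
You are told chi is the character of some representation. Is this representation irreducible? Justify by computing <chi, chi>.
Irreducible: <chi, chi> = 1.

Reasoning: <chi, chi> = (1/|G|) sum_C |C| * |chi(C)|^2 = (1/24)[1*|2|^2 + 1*|2|^2 + 2*|1|^2 + 2*|-1|^2 + 2*|-2|^2 + 2*|-1|^2 + 2*|1|^2 + 6*|0|^2 + 6*|0|^2]
  = (1/24)[(4) + (4) + (2) + (2) + (8) + (2) + (2) + (0) + (0)] = 24/24 = 1.
A character is irreducible iff <chi, chi> = 1, so this representation is irreducible.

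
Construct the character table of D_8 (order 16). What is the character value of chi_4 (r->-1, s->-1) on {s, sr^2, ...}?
Conjugacy classes: {e} of size 1, {r^4} of size 1, {r^1, r^7} of size 2, {r^2, r^6} of size 2, {r^3, r^5} of size 2, {s, sr^2, ...} of size 4, {sr, sr^3, ...} of size 4.
Character table:
  irrep \ class              {e} (size 1)  {r^4} (size 1)  {r^1, r^7} (size 2)  {r^2, r^6} (size 2)  {r^3, r^5} (size 2)  {s, sr^2, ...} (size 4)  {sr, sr^3, ...} (size 4)
  chi_1 (triv)               1             1               1                    1                    1                    1                        1                       
  chi_2 (sign: r->1, s->-1)  1             1               1                    1                    1                    -1                       -1                      
  chi_3 (r->-1, s->1)        1             1               -1                   1                    -1                   1                        -1                      
  chi_4 (r->-1, s->-1)       1             1               -1                   1                    -1                   -1                       1                       
  chi_5 (2d, j=1)            2             -2              sqrt(2)              0                    -sqrt(2)             0                        0                       
  chi_6 (2d, j=2)            2             2               0                    -2                   0                    0                        0                       
  chi_7 (2d, j=3)            2             -2              -sqrt(2)             0                    sqrt(2)              0                        0                       

Spot check: chi_4 (r->-1, s->-1) on {s, sr^2, ...} = -1.

Details: D_8 has order 2*8 = 16 with 7 conjugacy classes, hence 7 irreducibles. Sum of squared dims 1 + 1 + 1 + 1 + 4 + 4 + 4 = 16 = |G|. Linear characters come from the abelianisation; the 2-dimensional irreps have character r^k -> 2*cos(2*pi*j*k/8), reflections -> 0.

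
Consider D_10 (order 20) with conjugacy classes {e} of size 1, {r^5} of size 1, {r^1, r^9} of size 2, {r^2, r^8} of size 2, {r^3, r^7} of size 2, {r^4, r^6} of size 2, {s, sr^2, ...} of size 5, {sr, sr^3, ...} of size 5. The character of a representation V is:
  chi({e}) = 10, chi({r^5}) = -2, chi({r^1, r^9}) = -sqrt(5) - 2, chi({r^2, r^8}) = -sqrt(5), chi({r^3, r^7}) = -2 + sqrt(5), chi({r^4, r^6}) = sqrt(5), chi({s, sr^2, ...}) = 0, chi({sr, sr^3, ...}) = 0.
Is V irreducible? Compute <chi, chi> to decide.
Not irreducible (reducible): <chi, chi> = 8 > 1.

Reasoning: <chi, chi> = (1/|G|) sum_C |C| * |chi(C)|^2 = (1/20)[1*|10|^2 + 1*|-2|^2 + 2*|-sqrt(5) - 2|^2 + 2*|-sqrt(5)|^2 + 2*|-2 + sqrt(5)|^2 + 2*|sqrt(5)|^2 + 5*|0|^2 + 5*|0|^2]
  = (1/20)[(100) + (4) + (8*sqrt(5) + 18) + (10) + (18 - 8*sqrt(5)) + (10) + (0) + (0)] = 160/20 = 8.
A character is irreducible iff <chi, chi> = 1, so this representation is reducible.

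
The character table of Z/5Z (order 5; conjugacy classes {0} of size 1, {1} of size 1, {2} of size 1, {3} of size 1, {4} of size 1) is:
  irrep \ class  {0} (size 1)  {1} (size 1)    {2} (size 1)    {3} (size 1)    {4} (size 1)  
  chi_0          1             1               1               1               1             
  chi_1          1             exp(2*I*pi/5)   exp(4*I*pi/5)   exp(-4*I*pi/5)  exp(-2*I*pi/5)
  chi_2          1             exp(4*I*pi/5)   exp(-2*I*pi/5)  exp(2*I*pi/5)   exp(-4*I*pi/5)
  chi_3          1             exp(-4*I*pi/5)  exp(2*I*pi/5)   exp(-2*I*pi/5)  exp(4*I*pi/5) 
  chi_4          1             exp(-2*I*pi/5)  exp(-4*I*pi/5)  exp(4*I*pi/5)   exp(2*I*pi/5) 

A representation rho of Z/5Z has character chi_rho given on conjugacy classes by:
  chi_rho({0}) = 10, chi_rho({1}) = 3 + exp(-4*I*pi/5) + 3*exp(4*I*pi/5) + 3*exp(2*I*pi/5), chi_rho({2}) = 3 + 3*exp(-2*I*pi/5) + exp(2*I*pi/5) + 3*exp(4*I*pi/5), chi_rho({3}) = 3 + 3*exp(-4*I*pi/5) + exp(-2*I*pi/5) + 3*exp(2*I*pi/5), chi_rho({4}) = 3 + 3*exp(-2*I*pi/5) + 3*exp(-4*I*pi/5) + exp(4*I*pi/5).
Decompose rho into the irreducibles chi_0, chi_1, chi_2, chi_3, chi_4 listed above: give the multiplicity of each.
Multiplicities: chi_0: 3, chi_1: 3, chi_2: 3, chi_3: 1, chi_4: 0.

Use <chi_rho, chi> = (1/|G|) sum_C |C| * chi_rho(C) * conj(chi(C)) with |G| = 5 for each irreducible chi in the table:
  <chi_rho, chi_0> = (1/5)[1*(10)*conj(1) + 1*(3 + exp(-4*I*pi/5) + 3*exp(4*I*pi/5) + 3*exp(2*I*pi/5))*conj(1) + 1*(3 + 3*exp(-2*I*pi/5) + exp(2*I*pi/5) + 3*exp(4*I*pi/5))*conj(1) + 1*(3 + 3*exp(-4*I*pi/5) + exp(-2*I*pi/5) + 3*exp(2*I*pi/5))*conj(1) + 1*(3 + 3*exp(-2*I*pi/5) + 3*exp(-4*I*pi/5) + exp(4*I*pi/5))*conj(1)]
      = (1/5)[(10) + (3 + exp(-4*I*pi/5) + 3*exp(4*I*pi/5) + 3*exp(2*I*pi/5)) + (3 + 3*exp(-2*I*pi/5) + exp(2*I*pi/5) + 3*exp(4*I*pi/5)) + (3 + 3*exp(-4*I*pi/5) + exp(-2*I*pi/5) + 3*exp(2*I*pi/5)) + (3 + 3*exp(-2*I*pi/5) + 3*exp(-4*I*pi/5) + exp(4*I*pi/5))] = 15/5 = 3
  <chi_rho, chi_1> = (1/5)[1*(10)*conj(1) + 1*(3 + exp(-4*I*pi/5) + 3*exp(4*I*pi/5) + 3*exp(2*I*pi/5))*conj(exp(2*I*pi/5)) + 1*(3 + 3*exp(-2*I*pi/5) + exp(2*I*pi/5) + 3*exp(4*I*pi/5))*conj(exp(4*I*pi/5)) + 1*(3 + 3*exp(-4*I*pi/5) + exp(-2*I*pi/5) + 3*exp(2*I*pi/5))*conj(exp(-4*I*pi/5)) + 1*(3 + 3*exp(-2*I*pi/5) + 3*exp(-4*I*pi/5) + exp(4*I*pi/5))*conj(exp(-2*I*pi/5))]
      = (1/5)[(10) + (3 + 3*exp(-2*I*pi/5) + exp(4*I*pi/5) + 3*exp(2*I*pi/5)) + (3 + 3*exp(-4*I*pi/5) + exp(-2*I*pi/5) + 3*exp(4*I*pi/5)) + (3 + 3*exp(-4*I*pi/5) + exp(2*I*pi/5) + 3*exp(4*I*pi/5)) + (3 + 3*exp(-2*I*pi/5) + exp(-4*I*pi/5) + 3*exp(2*I*pi/5))] = 15/5 = 3
  <chi_rho, chi_2> = (1/5)[1*(10)*conj(1) + 1*(3 + exp(-4*I*pi/5) + 3*exp(4*I*pi/5) + 3*exp(2*I*pi/5))*conj(exp(4*I*pi/5)) + 1*(3 + 3*exp(-2*I*pi/5) + exp(2*I*pi/5) + 3*exp(4*I*pi/5))*conj(exp(-2*I*pi/5)) + 1*(3 + 3*exp(-4*I*pi/5) + exp(-2*I*pi/5) + 3*exp(2*I*pi/5))*conj(exp(2*I*pi/5)) + 1*(3 + 3*exp(-2*I*pi/5) + 3*exp(-4*I*pi/5) + exp(4*I*pi/5))*conj(exp(-4*I*pi/5))]
      = (1/5)[(10) + (3 + 3*exp(-2*I*pi/5) + 3*exp(-4*I*pi/5) + exp(2*I*pi/5)) + (3 + 3*exp(-4*I*pi/5) + exp(4*I*pi/5) + 3*exp(2*I*pi/5)) + (3 + 3*exp(-2*I*pi/5) + exp(-4*I*pi/5) + 3*exp(4*I*pi/5)) + (3 + exp(-2*I*pi/5) + 3*exp(4*I*pi/5) + 3*exp(2*I*pi/5))] = 15/5 = 3
  <chi_rho, chi_3> = (1/5)[1*(10)*conj(1) + 1*(3 + exp(-4*I*pi/5) + 3*exp(4*I*pi/5) + 3*exp(2*I*pi/5))*conj(exp(-4*I*pi/5)) + 1*(3 + 3*exp(-2*I*pi/5) + exp(2*I*pi/5) + 3*exp(4*I*pi/5))*conj(exp(2*I*pi/5)) + 1*(3 + 3*exp(-4*I*pi/5) + exp(-2*I*pi/5) + 3*exp(2*I*pi/5))*conj(exp(-2*I*pi/5)) + 1*(3 + 3*exp(-2*I*pi/5) + 3*exp(-4*I*pi/5) + exp(4*I*pi/5))*conj(exp(4*I*pi/5))]
      = (1/5)[(10) + (1 + 3*exp(-2*I*pi/5) + 3*exp(-4*I*pi/5) + 3*exp(4*I*pi/5)) + (1 + 3*exp(-2*I*pi/5) + 3*exp(-4*I*pi/5) + 3*exp(2*I*pi/5)) + (1 + 3*exp(-2*I*pi/5) + 3*exp(4*I*pi/5) + 3*exp(2*I*pi/5)) + (1 + 3*exp(-4*I*pi/5) + 3*exp(4*I*pi/5) + 3*exp(2*I*pi/5))] = 5/5 = 1
  <chi_rho, chi_4> = (1/5)[1*(10)*conj(1) + 1*(3 + exp(-4*I*pi/5) + 3*exp(4*I*pi/5) + 3*exp(2*I*pi/5))*conj(exp(-2*I*pi/5)) + 1*(3 + 3*exp(-2*I*pi/5) + exp(2*I*pi/5) + 3*exp(4*I*pi/5))*conj(exp(-4*I*pi/5)) + 1*(3 + 3*exp(-4*I*pi/5) + exp(-2*I*pi/5) + 3*exp(2*I*pi/5))*conj(exp(4*I*pi/5)) + 1*(3 + 3*exp(-2*I*pi/5) + 3*exp(-4*I*pi/5) + exp(4*I*pi/5))*conj(exp(2*I*pi/5))]
      = (1/5)[(10) + (3*exp(-4*I*pi/5) + exp(-2*I*pi/5) + 3*exp(4*I*pi/5) + 3*exp(2*I*pi/5)) + (3*exp(-2*I*pi/5) + exp(-4*I*pi/5) + 3*exp(4*I*pi/5) + 3*exp(2*I*pi/5)) + (3*exp(-2*I*pi/5) + 3*exp(-4*I*pi/5) + exp(4*I*pi/5) + 3*exp(2*I*pi/5)) + (3*exp(-2*I*pi/5) + 3*exp(-4*I*pi/5) + exp(2*I*pi/5) + 3*exp(4*I*pi/5))] = 0/5 = 0
(Exp terms are combined using exp(i*s)*conj(exp(i*t)) = exp(i*(s-t)), and sums of them are collapsed using the identity that for every m > 1 the m distinct m-th roots of unity sum to 0, e.g. 1 + exp(2*I*pi/3) + exp(-2*I*pi/3) = 0.)
Dimension check: dim(rho) = sum (mult * dim) = 3*1 + 3*1 + 3*1 + 1*1 + 0*1 = 10 = chi_rho(e) = 10.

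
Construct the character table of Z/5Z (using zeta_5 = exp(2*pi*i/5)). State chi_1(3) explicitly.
Character table of Z/5Z (irreps indexed chi_0,...,chi_4 with chi_k(m) = zeta_5^(k*m), zeta_5 = exp(2*pi*i/5)):
  irrep \ class  {0} (size 1)  {1} (size 1)    {2} (size 1)    {3} (size 1)    {4} (size 1)  
  chi_0          1             1               1               1               1             
  chi_1          1             exp(2*I*pi/5)   exp(4*I*pi/5)   exp(-4*I*pi/5)  exp(-2*I*pi/5)
  chi_2          1             exp(4*I*pi/5)   exp(-2*I*pi/5)  exp(2*I*pi/5)   exp(-4*I*pi/5)
  chi_3          1             exp(-4*I*pi/5)  exp(2*I*pi/5)   exp(-2*I*pi/5)  exp(4*I*pi/5) 
  chi_4          1             exp(-2*I*pi/5)  exp(-4*I*pi/5)  exp(4*I*pi/5)   exp(2*I*pi/5) 

Spot check: chi_1(3) = zeta_5^(1*3) = zeta_5^3 = exp(-4*I*pi/5).

Argument: Z/5Z is abelian, so all 5 irreducible complex representations are 1-dimensional. They are given by chi_k(m) = zeta_5^(k*m) for k = 0,...,4. Row orthogonality: sum_m chi_k(m) conj(chi_l(m)) = 5 * [k = l].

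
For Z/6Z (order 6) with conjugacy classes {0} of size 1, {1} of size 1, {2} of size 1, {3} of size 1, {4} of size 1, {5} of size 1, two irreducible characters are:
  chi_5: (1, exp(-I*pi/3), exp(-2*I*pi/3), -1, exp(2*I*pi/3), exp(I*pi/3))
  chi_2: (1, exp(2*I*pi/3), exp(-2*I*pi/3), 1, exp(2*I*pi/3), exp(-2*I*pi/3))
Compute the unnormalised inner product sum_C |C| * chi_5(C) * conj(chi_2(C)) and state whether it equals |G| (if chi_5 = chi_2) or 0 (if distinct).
Sum = 0; so <chi_5, chi_2> = 0 (distinct irreducibles are orthogonal).

Details: Compute term by term over conjugacy classes (|C| * chi_5(C) * conj(chi_2(C))):
  1*(1)*conj(1) + 1*(exp(-I*pi/3))*conj(exp(2*I*pi/3)) + 1*(exp(-2*I*pi/3))*conj(exp(-2*I*pi/3)) + 1*(-1)*conj(1) + 1*(exp(2*I*pi/3))*conj(exp(2*I*pi/3)) + 1*(exp(I*pi/3))*conj(exp(-2*I*pi/3))
  = (1) + (-1) + (1) + (-1) + (1) + (-1)
  = 0.
(Exp terms are combined using exp(i*s)*conj(exp(i*t)) = exp(i*(s-t)), and sums of them are collapsed using the identity that for every m > 1 the m distinct m-th roots of unity sum to 0, e.g. 1 + exp(2*I*pi/3) + exp(-2*I*pi/3) = 0.)
Dividing by |G| = 6 gives 0/6 = 0, matching the row-orthogonality relation <chi_5, chi_2> = [chi_5 = chi_2].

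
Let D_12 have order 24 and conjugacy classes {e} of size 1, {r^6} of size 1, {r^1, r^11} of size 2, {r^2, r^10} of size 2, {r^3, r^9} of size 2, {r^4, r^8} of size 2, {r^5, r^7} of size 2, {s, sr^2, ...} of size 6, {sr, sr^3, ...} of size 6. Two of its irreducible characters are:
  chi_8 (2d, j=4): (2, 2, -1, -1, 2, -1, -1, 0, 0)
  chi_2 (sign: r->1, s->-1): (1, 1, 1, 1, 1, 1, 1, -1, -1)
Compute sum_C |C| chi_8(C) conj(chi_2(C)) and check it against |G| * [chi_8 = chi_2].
Sum = 0; so <chi_8, chi_2> = 0 (distinct irreducibles are orthogonal).

Justification: Compute term by term over conjugacy classes (|C| * chi_8(C) * conj(chi_2(C))):
  1*(2)*conj(1) + 1*(2)*conj(1) + 2*(-1)*conj(1) + 2*(-1)*conj(1) + 2*(2)*conj(1) + 2*(-1)*conj(1) + 2*(-1)*conj(1) + 6*(0)*conj(-1) + 6*(0)*conj(-1)
  = (2) + (2) + (-2) + (-2) + (4) + (-2) + (-2) + (0) + (0)
  = 0.
Dividing by |G| = 24 gives 0/24 = 0, matching the row-orthogonality relation <chi_8, chi_2> = [chi_8 = chi_2].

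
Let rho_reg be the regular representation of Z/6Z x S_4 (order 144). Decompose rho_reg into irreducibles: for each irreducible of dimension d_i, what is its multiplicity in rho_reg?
Each irreducible V_i of dimension d_i appears with multiplicity d_i, i.e. rho_reg = (direct sum over all irreducibles V_i) d_i V_i. The irreducible dimensions for Z/6Z x S_4 are 1, 1, 1, 1, 1, 1, 1, 1, 1, 1, 1, 1, 2, 2, 2, 2, 2, 2, 3, 3, 3, 3, 3, 3, 3, 3, 3, 3, 3, 3: 12 irreducibles of dimension 1, each with multiplicity 1; 6 irreducibles of dimension 2, each with multiplicity 2; 12 irreducibles of dimension 3, each with multiplicity 3. Total dimension 12*1*1 + 6*2*2 + 12*3*3 = 144 = |G|.

Justification: General theorem: in the regular representation of a finite group G, each irreducible appears with multiplicity equal to its dimension. Check: dim(rho_reg) = sum d_i^2 = 1 + 1 + 1 + 1 + 1 + 1 + 1 + 1 + 1 + 1 + 1 + 1 + 4 + 4 + 4 + 4 + 4 + 4 + 9 + 9 + 9 + 9 + 9 + 9 + 9 + 9 + 9 + 9 + 9 + 9 = 144 = |G|.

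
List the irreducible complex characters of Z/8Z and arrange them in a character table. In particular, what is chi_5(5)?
Character table of Z/8Z (irreps indexed chi_0,...,chi_7 with chi_k(m) = zeta_8^(k*m), zeta_8 = exp(2*pi*i/8)):
  irrep \ class  {0} (size 1)  {1} (size 1)    {2} (size 1)  {3} (size 1)    {4} (size 1)  {5} (size 1)    {6} (size 1)  {7} (size 1)  
  chi_0          1             1               1             1               1             1               1             1             
  chi_1          1             exp(I*pi/4)     I             exp(3*I*pi/4)   -1            exp(-3*I*pi/4)  -I            exp(-I*pi/4)  
  chi_2          1             I               -1            -I              1             I               -1            -I            
  chi_3          1             exp(3*I*pi/4)   -I            exp(I*pi/4)     -1            exp(-I*pi/4)    I             exp(-3*I*pi/4)
  chi_4          1             -1              1             -1              1             -1              1             -1            
  chi_5          1             exp(-3*I*pi/4)  I             exp(-I*pi/4)    -1            exp(I*pi/4)     -I            exp(3*I*pi/4) 
  chi_6          1             -I              -1            I               1             -I              -1            I             
  chi_7          1             exp(-I*pi/4)    -I            exp(-3*I*pi/4)  -1            exp(3*I*pi/4)   I             exp(I*pi/4)   

Spot check: chi_5(5) = zeta_8^(5*5) = zeta_8^25 = exp(I*pi/4).

Derivation: Z/8Z is abelian, so all 8 irreducible complex representations are 1-dimensional. They are given by chi_k(m) = zeta_8^(k*m) for k = 0,...,7. Row orthogonality: sum_m chi_k(m) conj(chi_l(m)) = 8 * [k = l].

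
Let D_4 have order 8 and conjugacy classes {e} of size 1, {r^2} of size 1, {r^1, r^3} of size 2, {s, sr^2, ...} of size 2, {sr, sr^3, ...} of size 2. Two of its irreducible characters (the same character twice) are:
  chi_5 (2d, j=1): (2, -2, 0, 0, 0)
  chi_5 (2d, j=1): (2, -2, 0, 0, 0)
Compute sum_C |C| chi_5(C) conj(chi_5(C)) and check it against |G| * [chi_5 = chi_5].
Sum = 8 = |G| = 8; so <chi_5, chi_5> = 1 (norm-1 confirms irreducibility).

Compute term by term over conjugacy classes (|C| * chi_5(C) * conj(chi_5(C))):
  1*(2)*conj(2) + 1*(-2)*conj(-2) + 2*(0)*conj(0) + 2*(0)*conj(0) + 2*(0)*conj(0)
  = (4) + (4) + (0) + (0) + (0)
  = 8.
Dividing by |G| = 8 gives 8/8 = 1, matching the row-orthogonality relation <chi_5, chi_5> = [chi_5 = chi_5].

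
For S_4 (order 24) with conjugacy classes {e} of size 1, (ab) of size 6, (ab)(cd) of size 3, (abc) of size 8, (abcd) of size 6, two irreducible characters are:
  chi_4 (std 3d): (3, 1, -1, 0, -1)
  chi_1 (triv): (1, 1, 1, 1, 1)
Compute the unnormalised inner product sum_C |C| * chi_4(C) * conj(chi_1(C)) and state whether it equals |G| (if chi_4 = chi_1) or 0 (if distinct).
Sum = 0; so <chi_4, chi_1> = 0 (distinct irreducibles are orthogonal).

Explanation: Compute term by term over conjugacy classes (|C| * chi_4(C) * conj(chi_1(C))):
  1*(3)*conj(1) + 6*(1)*conj(1) + 3*(-1)*conj(1) + 8*(0)*conj(1) + 6*(-1)*conj(1)
  = (3) + (6) + (-3) + (0) + (-6)
  = 0.
Dividing by |G| = 24 gives 0/24 = 0, matching the row-orthogonality relation <chi_4, chi_1> = [chi_4 = chi_1].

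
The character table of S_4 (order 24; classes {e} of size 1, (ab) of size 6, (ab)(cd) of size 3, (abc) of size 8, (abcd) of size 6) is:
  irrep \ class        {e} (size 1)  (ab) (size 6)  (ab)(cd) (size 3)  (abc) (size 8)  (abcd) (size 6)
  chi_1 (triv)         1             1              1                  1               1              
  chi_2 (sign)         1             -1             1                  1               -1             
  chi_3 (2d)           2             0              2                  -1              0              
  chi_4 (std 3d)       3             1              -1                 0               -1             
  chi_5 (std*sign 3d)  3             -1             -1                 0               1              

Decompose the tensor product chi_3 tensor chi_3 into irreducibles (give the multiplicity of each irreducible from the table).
chi_3 tensor chi_3 = chi_1 + chi_2 + chi_3 (all other irreducibles have multiplicity 0).

The character of a tensor product is the pointwise product (chi_3 * chi_3)(C) = chi_3(C) * chi_3(C):
  {e}: (2)*(2), (ab): (0)*(0), (ab)(cd): (2)*(2), (abc): (-1)*(-1), (abcd): (0)*(0)
so (chi_3 * chi_3) takes values
  {e} -> 4, (ab) -> 0, (ab)(cd) -> 4, (abc) -> 1, (abcd) -> 0.
Now take the inner product of this character with each irreducible chi from the table, <chi_3*chi_3, chi> = (1/24) sum_C |C| (chi_3*chi_3)(C) conj(chi(C)):
  <chi_3*chi_3, chi_1> = (1/24)[1*(4)*conj(1) + 6*(0)*conj(1) + 3*(4)*conj(1) + 8*(1)*conj(1) + 6*(0)*conj(1)]
      = (1/24)[(4) + (0) + (12) + (8) + (0)] = 24/24 = 1
  <chi_3*chi_3, chi_2> = (1/24)[1*(4)*conj(1) + 6*(0)*conj(-1) + 3*(4)*conj(1) + 8*(1)*conj(1) + 6*(0)*conj(-1)]
      = (1/24)[(4) + (0) + (12) + (8) + (0)] = 24/24 = 1
  <chi_3*chi_3, chi_3> = (1/24)[1*(4)*conj(2) + 6*(0)*conj(0) + 3*(4)*conj(2) + 8*(1)*conj(-1) + 6*(0)*conj(0)]
      = (1/24)[(8) + (0) + (24) + (-8) + (0)] = 24/24 = 1
  <chi_3*chi_3, chi_4> = (1/24)[1*(4)*conj(3) + 6*(0)*conj(1) + 3*(4)*conj(-1) + 8*(1)*conj(0) + 6*(0)*conj(-1)]
      = (1/24)[(12) + (0) + (-12) + (0) + (0)] = 0/24 = 0
  <chi_3*chi_3, chi_5> = (1/24)[1*(4)*conj(3) + 6*(0)*conj(-1) + 3*(4)*conj(-1) + 8*(1)*conj(0) + 6*(0)*conj(1)]
      = (1/24)[(12) + (0) + (-12) + (0) + (0)] = 0/24 = 0
Hence the multiplicities are chi_1: 1, chi_2: 1, chi_3: 1. Dimension check: dim(chi_3)*dim(chi_3) = 2*2 = 4 and sum (mult * dim) = 1*1 + 1*1 + 1*2 = 4.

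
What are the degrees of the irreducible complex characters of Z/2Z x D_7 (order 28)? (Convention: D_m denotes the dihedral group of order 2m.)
Dimensions: 1, 1, 1, 1, 2, 2, 2, 2, 2, 2

Proof sketch: There are 10 irreducibles (= number of conjugacy classes). Their dimensions d_i satisfy sum d_i^2 = |G| = 28: 1 + 1 + 1 + 1 + 4 + 4 + 4 + 4 + 4 + 4 = 28. (For the product with Z/2Z: each of the 2 1-dim characters of Z/2Z tensors with each irrep of D_7, giving 2 copies of each D_7-dimension.)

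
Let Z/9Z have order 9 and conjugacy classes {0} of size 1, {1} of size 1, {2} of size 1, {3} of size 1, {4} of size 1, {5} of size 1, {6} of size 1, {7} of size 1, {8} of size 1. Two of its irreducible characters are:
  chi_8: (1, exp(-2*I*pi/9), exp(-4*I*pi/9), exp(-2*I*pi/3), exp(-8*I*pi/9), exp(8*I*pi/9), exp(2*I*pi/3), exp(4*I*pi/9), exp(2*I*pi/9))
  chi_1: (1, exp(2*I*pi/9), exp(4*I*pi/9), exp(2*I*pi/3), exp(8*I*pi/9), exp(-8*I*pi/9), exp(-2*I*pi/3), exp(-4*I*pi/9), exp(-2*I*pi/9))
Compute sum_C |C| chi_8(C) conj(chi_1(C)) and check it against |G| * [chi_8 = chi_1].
Sum = 0; so <chi_8, chi_1> = 0 (distinct irreducibles are orthogonal).

Details: Compute term by term over conjugacy classes (|C| * chi_8(C) * conj(chi_1(C))):
  1*(1)*conj(1) + 1*(exp(-2*I*pi/9))*conj(exp(2*I*pi/9)) + 1*(exp(-4*I*pi/9))*conj(exp(4*I*pi/9)) + 1*(exp(-2*I*pi/3))*conj(exp(2*I*pi/3)) + 1*(exp(-8*I*pi/9))*conj(exp(8*I*pi/9)) + 1*(exp(8*I*pi/9))*conj(exp(-8*I*pi/9)) + 1*(exp(2*I*pi/3))*conj(exp(-2*I*pi/3)) + 1*(exp(4*I*pi/9))*conj(exp(-4*I*pi/9)) + 1*(exp(2*I*pi/9))*conj(exp(-2*I*pi/9))
  = (1) + (exp(-4*I*pi/9)) + (exp(-8*I*pi/9)) + (exp(2*I*pi/3)) + (exp(2*I*pi/9)) + (exp(-2*I*pi/9)) + (exp(-2*I*pi/3)) + (exp(8*I*pi/9)) + (exp(4*I*pi/9))
  = 0.
(Exp terms are combined using exp(i*s)*conj(exp(i*t)) = exp(i*(s-t)), and sums of them are collapsed using the identity that for every m > 1 the m distinct m-th roots of unity sum to 0, e.g. 1 + exp(2*I*pi/3) + exp(-2*I*pi/3) = 0.)
Dividing by |G| = 9 gives 0/9 = 0, matching the row-orthogonality relation <chi_8, chi_1> = [chi_8 = chi_1].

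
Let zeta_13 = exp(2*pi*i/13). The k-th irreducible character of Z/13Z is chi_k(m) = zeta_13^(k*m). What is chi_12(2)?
chi_12(2) = zeta_13^24 = exp(-4*I*pi/13)

chi_12(2) = zeta_13^(12*2) = zeta_13^24. Since zeta_13^13 = 1, this equals zeta_13^11 = exp(2*pi*i*11/13) = exp(-4*I*pi/13).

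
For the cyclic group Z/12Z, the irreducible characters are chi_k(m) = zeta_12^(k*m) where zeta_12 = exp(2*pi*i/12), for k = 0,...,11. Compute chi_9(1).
chi_9(1) = zeta_12^9 = -I

Solution. chi_9(1) = zeta_12^(9*1) = zeta_12^9. Since zeta_12^12 = 1, this equals zeta_12^9 = exp(2*pi*i*9/12) = -I.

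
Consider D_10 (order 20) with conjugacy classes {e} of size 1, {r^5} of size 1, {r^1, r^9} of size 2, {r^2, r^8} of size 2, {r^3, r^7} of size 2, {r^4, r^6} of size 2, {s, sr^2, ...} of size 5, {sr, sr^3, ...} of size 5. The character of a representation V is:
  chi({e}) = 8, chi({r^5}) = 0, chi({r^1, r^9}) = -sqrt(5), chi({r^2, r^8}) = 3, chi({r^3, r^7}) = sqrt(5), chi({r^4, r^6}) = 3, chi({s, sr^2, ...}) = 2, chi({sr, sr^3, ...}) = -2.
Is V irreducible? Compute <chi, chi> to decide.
Not irreducible (reducible): <chi, chi> = 8 > 1.

Proof sketch: <chi, chi> = (1/|G|) sum_C |C| * |chi(C)|^2 = (1/20)[1*|8|^2 + 1*|0|^2 + 2*|-sqrt(5)|^2 + 2*|3|^2 + 2*|sqrt(5)|^2 + 2*|3|^2 + 5*|2|^2 + 5*|-2|^2]
  = (1/20)[(64) + (0) + (10) + (18) + (10) + (18) + (20) + (20)] = 160/20 = 8.
A character is irreducible iff <chi, chi> = 1, so this representation is reducible.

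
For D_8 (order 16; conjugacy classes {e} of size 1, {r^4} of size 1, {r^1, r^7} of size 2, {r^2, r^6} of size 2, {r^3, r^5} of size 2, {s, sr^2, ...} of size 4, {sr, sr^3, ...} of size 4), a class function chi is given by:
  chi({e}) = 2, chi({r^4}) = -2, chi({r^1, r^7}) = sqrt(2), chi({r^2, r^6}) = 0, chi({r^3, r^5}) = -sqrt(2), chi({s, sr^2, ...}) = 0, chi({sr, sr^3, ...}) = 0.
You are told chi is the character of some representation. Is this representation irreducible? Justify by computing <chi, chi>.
Irreducible: <chi, chi> = 1.

Working: <chi, chi> = (1/|G|) sum_C |C| * |chi(C)|^2 = (1/16)[1*|2|^2 + 1*|-2|^2 + 2*|sqrt(2)|^2 + 2*|0|^2 + 2*|-sqrt(2)|^2 + 4*|0|^2 + 4*|0|^2]
  = (1/16)[(4) + (4) + (4) + (0) + (4) + (0) + (0)] = 16/16 = 1.
A character is irreducible iff <chi, chi> = 1, so this representation is irreducible.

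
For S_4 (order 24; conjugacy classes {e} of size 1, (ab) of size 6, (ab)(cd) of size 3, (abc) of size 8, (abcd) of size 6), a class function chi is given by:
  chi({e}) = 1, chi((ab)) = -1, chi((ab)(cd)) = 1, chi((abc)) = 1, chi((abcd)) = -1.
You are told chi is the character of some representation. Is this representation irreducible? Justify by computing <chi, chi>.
Irreducible: <chi, chi> = 1.

Working: <chi, chi> = (1/|G|) sum_C |C| * |chi(C)|^2 = (1/24)[1*|1|^2 + 6*|-1|^2 + 3*|1|^2 + 8*|1|^2 + 6*|-1|^2]
  = (1/24)[(1) + (6) + (3) + (8) + (6)] = 24/24 = 1.
A character is irreducible iff <chi, chi> = 1, so this representation is irreducible.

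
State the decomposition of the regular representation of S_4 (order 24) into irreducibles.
Each irreducible V_i of dimension d_i appears with multiplicity d_i, i.e. rho_reg = (direct sum over all irreducibles V_i) d_i V_i. The irreducible dimensions for S_4 are 1, 1, 2, 3, 3: 2 irreducibles of dimension 1, each with multiplicity 1; 1 irreducible of dimension 2, with multiplicity 2; 2 irreducibles of dimension 3, each with multiplicity 3. Total dimension 2*1*1 + 1*2*2 + 2*3*3 = 24 = |G|.

Why: General theorem: in the regular representation of a finite group G, each irreducible appears with multiplicity equal to its dimension. Check: dim(rho_reg) = sum d_i^2 = 1 + 1 + 4 + 9 + 9 = 24 = |G|.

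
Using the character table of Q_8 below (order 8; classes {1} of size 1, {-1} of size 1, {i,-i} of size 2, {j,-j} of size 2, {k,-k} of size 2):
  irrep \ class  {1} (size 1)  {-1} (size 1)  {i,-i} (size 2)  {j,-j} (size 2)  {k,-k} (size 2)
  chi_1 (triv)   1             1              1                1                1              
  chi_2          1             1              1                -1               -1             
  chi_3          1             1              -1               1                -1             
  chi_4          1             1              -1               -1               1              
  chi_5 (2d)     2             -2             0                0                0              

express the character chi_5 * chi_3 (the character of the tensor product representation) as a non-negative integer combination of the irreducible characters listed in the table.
chi_5 tensor chi_3 = chi_5 (all other irreducibles have multiplicity 0).

Reasoning: The character of a tensor product is the pointwise product (chi_5 * chi_3)(C) = chi_5(C) * chi_3(C):
  {1}: (2)*(1), {-1}: (-2)*(1), {i,-i}: (0)*(-1), {j,-j}: (0)*(1), {k,-k}: (0)*(-1)
so (chi_5 * chi_3) takes values
  {1} -> 2, {-1} -> -2, {i,-i} -> 0, {j,-j} -> 0, {k,-k} -> 0.
Now take the inner product of this character with each irreducible chi from the table, <chi_5*chi_3, chi> = (1/8) sum_C |C| (chi_5*chi_3)(C) conj(chi(C)):
  <chi_5*chi_3, chi_1> = (1/8)[1*(2)*conj(1) + 1*(-2)*conj(1) + 2*(0)*conj(1) + 2*(0)*conj(1) + 2*(0)*conj(1)]
      = (1/8)[(2) + (-2) + (0) + (0) + (0)] = 0/8 = 0
  <chi_5*chi_3, chi_2> = (1/8)[1*(2)*conj(1) + 1*(-2)*conj(1) + 2*(0)*conj(1) + 2*(0)*conj(-1) + 2*(0)*conj(-1)]
      = (1/8)[(2) + (-2) + (0) + (0) + (0)] = 0/8 = 0
  <chi_5*chi_3, chi_3> = (1/8)[1*(2)*conj(1) + 1*(-2)*conj(1) + 2*(0)*conj(-1) + 2*(0)*conj(1) + 2*(0)*conj(-1)]
      = (1/8)[(2) + (-2) + (0) + (0) + (0)] = 0/8 = 0
  <chi_5*chi_3, chi_4> = (1/8)[1*(2)*conj(1) + 1*(-2)*conj(1) + 2*(0)*conj(-1) + 2*(0)*conj(-1) + 2*(0)*conj(1)]
      = (1/8)[(2) + (-2) + (0) + (0) + (0)] = 0/8 = 0
  <chi_5*chi_3, chi_5> = (1/8)[1*(2)*conj(2) + 1*(-2)*conj(-2) + 2*(0)*conj(0) + 2*(0)*conj(0) + 2*(0)*conj(0)]
      = (1/8)[(4) + (4) + (0) + (0) + (0)] = 8/8 = 1
Hence the multiplicities are chi_5: 1. Dimension check: dim(chi_5)*dim(chi_3) = 2*1 = 2 and sum (mult * dim) = 1*2 = 2.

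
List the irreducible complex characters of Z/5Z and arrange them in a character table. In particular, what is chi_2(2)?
Character table of Z/5Z (irreps indexed chi_0,...,chi_4 with chi_k(m) = zeta_5^(k*m), zeta_5 = exp(2*pi*i/5)):
  irrep \ class  {0} (size 1)  {1} (size 1)    {2} (size 1)    {3} (size 1)    {4} (size 1)  
  chi_0          1             1               1               1               1             
  chi_1          1             exp(2*I*pi/5)   exp(4*I*pi/5)   exp(-4*I*pi/5)  exp(-2*I*pi/5)
  chi_2          1             exp(4*I*pi/5)   exp(-2*I*pi/5)  exp(2*I*pi/5)   exp(-4*I*pi/5)
  chi_3          1             exp(-4*I*pi/5)  exp(2*I*pi/5)   exp(-2*I*pi/5)  exp(4*I*pi/5) 
  chi_4          1             exp(-2*I*pi/5)  exp(-4*I*pi/5)  exp(4*I*pi/5)   exp(2*I*pi/5) 

Spot check: chi_2(2) = zeta_5^(2*2) = zeta_5^4 = exp(-2*I*pi/5).

Why: Z/5Z is abelian, so all 5 irreducible complex representations are 1-dimensional. They are given by chi_k(m) = zeta_5^(k*m) for k = 0,...,4. Row orthogonality: sum_m chi_k(m) conj(chi_l(m)) = 5 * [k = l].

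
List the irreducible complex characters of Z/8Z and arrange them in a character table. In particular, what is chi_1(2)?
Character table of Z/8Z (irreps indexed chi_0,...,chi_7 with chi_k(m) = zeta_8^(k*m), zeta_8 = exp(2*pi*i/8)):
  irrep \ class  {0} (size 1)  {1} (size 1)    {2} (size 1)  {3} (size 1)    {4} (size 1)  {5} (size 1)    {6} (size 1)  {7} (size 1)  
  chi_0          1             1               1             1               1             1               1             1             
  chi_1          1             exp(I*pi/4)     I             exp(3*I*pi/4)   -1            exp(-3*I*pi/4)  -I            exp(-I*pi/4)  
  chi_2          1             I               -1            -I              1             I               -1            -I            
  chi_3          1             exp(3*I*pi/4)   -I            exp(I*pi/4)     -1            exp(-I*pi/4)    I             exp(-3*I*pi/4)
  chi_4          1             -1              1             -1              1             -1              1             -1            
  chi_5          1             exp(-3*I*pi/4)  I             exp(-I*pi/4)    -1            exp(I*pi/4)     -I            exp(3*I*pi/4) 
  chi_6          1             -I              -1            I               1             -I              -1            I             
  chi_7          1             exp(-I*pi/4)    -I            exp(-3*I*pi/4)  -1            exp(3*I*pi/4)   I             exp(I*pi/4)   

Spot check: chi_1(2) = zeta_8^(1*2) = zeta_8^2 = I.

Argument: Z/8Z is abelian, so all 8 irreducible complex representations are 1-dimensional. They are given by chi_k(m) = zeta_8^(k*m) for k = 0,...,7. Row orthogonality: sum_m chi_k(m) conj(chi_l(m)) = 8 * [k = l].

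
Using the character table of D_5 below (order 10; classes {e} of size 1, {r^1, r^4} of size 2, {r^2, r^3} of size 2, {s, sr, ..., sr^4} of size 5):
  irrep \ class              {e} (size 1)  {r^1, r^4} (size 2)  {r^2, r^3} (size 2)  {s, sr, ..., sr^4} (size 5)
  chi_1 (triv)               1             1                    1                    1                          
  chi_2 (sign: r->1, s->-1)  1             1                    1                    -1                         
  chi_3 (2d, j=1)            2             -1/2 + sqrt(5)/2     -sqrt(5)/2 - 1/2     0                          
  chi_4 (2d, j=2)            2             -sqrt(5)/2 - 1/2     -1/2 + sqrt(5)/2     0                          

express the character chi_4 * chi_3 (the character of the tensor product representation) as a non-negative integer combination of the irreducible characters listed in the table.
chi_4 tensor chi_3 = chi_3 + chi_4 (all other irreducibles have multiplicity 0).

Proof sketch: The character of a tensor product is the pointwise product (chi_4 * chi_3)(C) = chi_4(C) * chi_3(C):
  {e}: (2)*(2), {r^1, r^4}: (-sqrt(5)/2 - 1/2)*(-1/2 + sqrt(5)/2), {r^2, r^3}: (-1/2 + sqrt(5)/2)*(-sqrt(5)/2 - 1/2), {s, sr, ..., sr^4}: (0)*(0)
so (chi_4 * chi_3) takes values
  {e} -> 4, {r^1, r^4} -> -1, {r^2, r^3} -> -1, {s, sr, ..., sr^4} -> 0.
Now take the inner product of this character with each irreducible chi from the table, <chi_4*chi_3, chi> = (1/10) sum_C |C| (chi_4*chi_3)(C) conj(chi(C)):
  <chi_4*chi_3, chi_1> = (1/10)[1*(4)*conj(1) + 2*(-1)*conj(1) + 2*(-1)*conj(1) + 5*(0)*conj(1)]
      = (1/10)[(4) + (-2) + (-2) + (0)] = 0/10 = 0
  <chi_4*chi_3, chi_2> = (1/10)[1*(4)*conj(1) + 2*(-1)*conj(1) + 2*(-1)*conj(1) + 5*(0)*conj(-1)]
      = (1/10)[(4) + (-2) + (-2) + (0)] = 0/10 = 0
  <chi_4*chi_3, chi_3> = (1/10)[1*(4)*conj(2) + 2*(-1)*conj(-1/2 + sqrt(5)/2) + 2*(-1)*conj(-sqrt(5)/2 - 1/2) + 5*(0)*conj(0)]
      = (1/10)[(8) + (1 - sqrt(5)) + (1 + sqrt(5)) + (0)] = 10/10 = 1
  <chi_4*chi_3, chi_4> = (1/10)[1*(4)*conj(2) + 2*(-1)*conj(-sqrt(5)/2 - 1/2) + 2*(-1)*conj(-1/2 + sqrt(5)/2) + 5*(0)*conj(0)]
      = (1/10)[(8) + (1 + sqrt(5)) + (1 - sqrt(5)) + (0)] = 10/10 = 1
Hence the multiplicities are chi_3: 1, chi_4: 1. Dimension check: dim(chi_4)*dim(chi_3) = 2*2 = 4 and sum (mult * dim) = 1*2 + 1*2 = 4.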